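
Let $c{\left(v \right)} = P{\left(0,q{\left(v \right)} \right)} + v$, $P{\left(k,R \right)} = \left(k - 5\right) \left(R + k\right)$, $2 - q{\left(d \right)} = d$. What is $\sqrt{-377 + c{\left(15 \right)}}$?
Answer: $3 i \sqrt{33} \approx 17.234 i$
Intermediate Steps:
$q{\left(d \right)} = 2 - d$
$P{\left(k,R \right)} = \left(-5 + k\right) \left(R + k\right)$
$c{\left(v \right)} = -10 + 6 v$ ($c{\left(v \right)} = \left(0^{2} - 5 \left(2 - v\right) - 0 + \left(2 - v\right) 0\right) + v = \left(0 + \left(-10 + 5 v\right) + 0 + 0\right) + v = \left(-10 + 5 v\right) + v = -10 + 6 v$)
$\sqrt{-377 + c{\left(15 \right)}} = \sqrt{-377 + \left(-10 + 6 \cdot 15\right)} = \sqrt{-377 + \left(-10 + 90\right)} = \sqrt{-377 + 80} = \sqrt{-297} = 3 i \sqrt{33}$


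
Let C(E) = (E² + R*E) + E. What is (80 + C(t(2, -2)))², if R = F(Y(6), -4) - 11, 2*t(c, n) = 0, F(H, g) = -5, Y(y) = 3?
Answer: 6400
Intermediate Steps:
t(c, n) = 0 (t(c, n) = (½)*0 = 0)
R = -16 (R = -5 - 11 = -16)
C(E) = E² - 15*E (C(E) = (E² - 16*E) + E = E² - 15*E)
(80 + C(t(2, -2)))² = (80 + 0*(-15 + 0))² = (80 + 0*(-15))² = (80 + 0)² = 80² = 6400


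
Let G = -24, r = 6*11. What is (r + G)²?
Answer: 1764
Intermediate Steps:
r = 66
(r + G)² = (66 - 24)² = 42² = 1764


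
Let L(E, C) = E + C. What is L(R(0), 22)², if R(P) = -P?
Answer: 484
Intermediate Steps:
L(E, C) = C + E
L(R(0), 22)² = (22 - 1*0)² = (22 + 0)² = 22² = 484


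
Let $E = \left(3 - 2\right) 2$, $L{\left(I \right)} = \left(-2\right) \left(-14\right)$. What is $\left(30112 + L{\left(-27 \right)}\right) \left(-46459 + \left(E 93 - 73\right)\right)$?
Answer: $-1396868440$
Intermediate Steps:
$L{\left(I \right)} = 28$
$E = 2$ ($E = 1 \cdot 2 = 2$)
$\left(30112 + L{\left(-27 \right)}\right) \left(-46459 + \left(E 93 - 73\right)\right) = \left(30112 + 28\right) \left(-46459 + \left(2 \cdot 93 - 73\right)\right) = 30140 \left(-46459 + \left(186 - 73\right)\right) = 30140 \left(-46459 + 113\right) = 30140 \left(-46346\right) = -1396868440$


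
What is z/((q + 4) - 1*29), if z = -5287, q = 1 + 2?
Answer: 5287/22 ≈ 240.32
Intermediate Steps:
q = 3
z/((q + 4) - 1*29) = -5287/((3 + 4) - 1*29) = -5287/(7 - 29) = -5287/(-22) = -1/22*(-5287) = 5287/22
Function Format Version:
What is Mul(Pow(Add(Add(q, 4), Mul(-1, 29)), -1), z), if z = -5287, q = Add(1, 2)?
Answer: Rational(5287, 22) ≈ 240.32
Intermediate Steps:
q = 3
Mul(Pow(Add(Add(q, 4), Mul(-1, 29)), -1), z) = Mul(Pow(Add(Add(3, 4), Mul(-1, 29)), -1), -5287) = Mul(Pow(Add(7, -29), -1), -5287) = Mul(Pow(-22, -1), -5287) = Mul(Rational(-1, 22), -5287) = Rational(5287, 22)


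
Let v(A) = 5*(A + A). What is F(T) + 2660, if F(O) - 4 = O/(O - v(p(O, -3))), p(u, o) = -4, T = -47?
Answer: 18695/7 ≈ 2670.7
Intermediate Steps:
v(A) = 10*A (v(A) = 5*(2*A) = 10*A)
F(O) = 4 + O/(40 + O) (F(O) = 4 + O/(O - 10*(-4)) = 4 + O/(O - 1*(-40)) = 4 + O/(O + 40) = 4 + O/(40 + O))
F(T) + 2660 = 5*(32 - 47)/(40 - 47) + 2660 = 5*(-15)/(-7) + 2660 = 5*(-⅐)*(-15) + 2660 = 75/7 + 2660 = 18695/7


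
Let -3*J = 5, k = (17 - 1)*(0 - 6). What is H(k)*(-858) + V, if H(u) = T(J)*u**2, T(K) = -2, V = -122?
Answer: 15814534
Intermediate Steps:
k = -96 (k = 16*(-6) = -96)
J = -5/3 (J = -1/3*5 = -5/3 ≈ -1.6667)
H(u) = -2*u**2
H(k)*(-858) + V = -2*(-96)**2*(-858) - 122 = -2*9216*(-858) - 122 = -18432*(-858) - 122 = 15814656 - 122 = 15814534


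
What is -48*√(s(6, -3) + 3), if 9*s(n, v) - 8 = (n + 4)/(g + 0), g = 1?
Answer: -48*√5 ≈ -107.33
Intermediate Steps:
s(n, v) = 4/3 + n/9 (s(n, v) = 8/9 + ((n + 4)/(1 + 0))/9 = 8/9 + ((4 + n)/1)/9 = 8/9 + ((4 + n)*1)/9 = 8/9 + (4 + n)/9 = 8/9 + (4/9 + n/9) = 4/3 + n/9)
-48*√(s(6, -3) + 3) = -48*√((4/3 + (⅑)*6) + 3) = -48*√((4/3 + ⅔) + 3) = -48*√(2 + 3) = -48*√5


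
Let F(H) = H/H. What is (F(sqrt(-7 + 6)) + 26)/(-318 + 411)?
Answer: 9/31 ≈ 0.29032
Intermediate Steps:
F(H) = 1
(F(sqrt(-7 + 6)) + 26)/(-318 + 411) = (1 + 26)/(-318 + 411) = 27/93 = (1/93)*27 = 9/31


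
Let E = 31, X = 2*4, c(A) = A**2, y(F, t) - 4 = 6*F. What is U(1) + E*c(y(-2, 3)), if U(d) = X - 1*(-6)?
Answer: 1998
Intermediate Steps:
y(F, t) = 4 + 6*F
X = 8
U(d) = 14 (U(d) = 8 - 1*(-6) = 8 + 6 = 14)
U(1) + E*c(y(-2, 3)) = 14 + 31*(4 + 6*(-2))**2 = 14 + 31*(4 - 12)**2 = 14 + 31*(-8)**2 = 14 + 31*64 = 14 + 1984 = 1998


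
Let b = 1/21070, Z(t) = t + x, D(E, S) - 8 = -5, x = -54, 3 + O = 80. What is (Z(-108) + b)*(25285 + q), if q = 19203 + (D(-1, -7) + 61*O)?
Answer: -83947659366/10535 ≈ -7.9685e+6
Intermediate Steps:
O = 77 (O = -3 + 80 = 77)
D(E, S) = 3 (D(E, S) = 8 - 5 = 3)
Z(t) = -54 + t (Z(t) = t - 54 = -54 + t)
b = 1/21070 ≈ 4.7461e-5
q = 23903 (q = 19203 + (3 + 61*77) = 19203 + (3 + 4697) = 19203 + 4700 = 23903)
(Z(-108) + b)*(25285 + q) = ((-54 - 108) + 1/21070)*(25285 + 23903) = (-162 + 1/21070)*49188 = -3413339/21070*49188 = -83947659366/10535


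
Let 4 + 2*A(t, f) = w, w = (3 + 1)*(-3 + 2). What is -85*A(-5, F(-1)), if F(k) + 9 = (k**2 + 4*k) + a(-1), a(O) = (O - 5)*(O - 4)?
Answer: 340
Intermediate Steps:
a(O) = (-5 + O)*(-4 + O)
F(k) = 21 + k**2 + 4*k (F(k) = -9 + ((k**2 + 4*k) + (20 + (-1)**2 - 9*(-1))) = -9 + ((k**2 + 4*k) + (20 + 1 + 9)) = -9 + ((k**2 + 4*k) + 30) = -9 + (30 + k**2 + 4*k) = 21 + k**2 + 4*k)
w = -4 (w = 4*(-1) = -4)
A(t, f) = -4 (A(t, f) = -2 + (1/2)*(-4) = -2 - 2 = -4)
-85*A(-5, F(-1)) = -85*(-4) = 340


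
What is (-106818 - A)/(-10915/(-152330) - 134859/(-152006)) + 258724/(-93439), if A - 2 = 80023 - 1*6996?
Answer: -19456018390648246219/103727647526272 ≈ -1.8757e+5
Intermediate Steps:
A = 73029 (A = 2 + (80023 - 1*6996) = 2 + (80023 - 6996) = 2 + 73027 = 73029)
(-106818 - A)/(-10915/(-152330) - 134859/(-152006)) + 258724/(-93439) = (-106818 - 1*73029)/(-10915/(-152330) - 134859/(-152006)) + 258724/(-93439) = (-106818 - 73029)/(-10915*(-1/152330) - 134859*(-1/152006)) + 258724*(-1/93439) = -179847/(2183/30466 + 134859/152006) - 258724/93439 = -179847/1110110848/1157753699 - 258724/93439 = -179847*1157753699/1110110848 - 258724/93439 = -208218529504053/1110110848 - 258724/93439 = -19456018390648246219/103727647526272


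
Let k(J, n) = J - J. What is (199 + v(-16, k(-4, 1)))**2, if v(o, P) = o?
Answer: 33489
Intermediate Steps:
k(J, n) = 0
(199 + v(-16, k(-4, 1)))**2 = (199 - 16)**2 = 183**2 = 33489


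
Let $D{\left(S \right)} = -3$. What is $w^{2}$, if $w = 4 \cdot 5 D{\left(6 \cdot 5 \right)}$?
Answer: $3600$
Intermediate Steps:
$w = -60$ ($w = 4 \cdot 5 \left(-3\right) = 20 \left(-3\right) = -60$)
$w^{2} = \left(-60\right)^{2} = 3600$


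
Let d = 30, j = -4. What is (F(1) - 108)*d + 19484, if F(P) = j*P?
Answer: 16124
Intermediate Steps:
F(P) = -4*P
(F(1) - 108)*d + 19484 = (-4*1 - 108)*30 + 19484 = (-4 - 108)*30 + 19484 = -112*30 + 19484 = -3360 + 19484 = 16124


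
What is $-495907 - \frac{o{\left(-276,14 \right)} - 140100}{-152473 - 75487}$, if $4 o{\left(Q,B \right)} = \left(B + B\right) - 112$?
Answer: $- \frac{113047099841}{227960} \approx -4.9591 \cdot 10^{5}$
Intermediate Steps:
$o{\left(Q,B \right)} = -28 + \frac{B}{2}$ ($o{\left(Q,B \right)} = \frac{\left(B + B\right) - 112}{4} = \frac{2 B - 112}{4} = \frac{-112 + 2 B}{4} = -28 + \frac{B}{2}$)
$-495907 - \frac{o{\left(-276,14 \right)} - 140100}{-152473 - 75487} = -495907 - \frac{\left(-28 + \frac{1}{2} \cdot 14\right) - 140100}{-152473 - 75487} = -495907 - \frac{\left(-28 + 7\right) - 140100}{-227960} = -495907 - \left(-21 - 140100\right) \left(- \frac{1}{227960}\right) = -495907 - \left(-140121\right) \left(- \frac{1}{227960}\right) = -495907 - \frac{140121}{227960} = - \frac{113047099841}{227960}$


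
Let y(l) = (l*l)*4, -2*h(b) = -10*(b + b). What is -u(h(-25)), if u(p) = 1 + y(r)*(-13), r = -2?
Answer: 207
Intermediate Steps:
h(b) = 10*b (h(b) = -(-5)*(b + b) = -(-5)*2*b = -(-10)*b = 10*b)
y(l) = 4*l² (y(l) = l²*4 = 4*l²)
u(p) = -207 (u(p) = 1 + (4*(-2)²)*(-13) = 1 + (4*4)*(-13) = 1 + 16*(-13) = 1 - 208 = -207)
-u(h(-25)) = -1*(-207) = 207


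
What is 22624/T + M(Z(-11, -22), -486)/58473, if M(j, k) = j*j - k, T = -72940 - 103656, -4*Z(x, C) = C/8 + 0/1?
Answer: -11309568245/94410038016 ≈ -0.11979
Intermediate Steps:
Z(x, C) = -C/32 (Z(x, C) = -(C/8 + 0/1)/4 = -(C*(⅛) + 0*1)/4 = -(C/8 + 0)/4 = -C/32)
T = -176596
M(j, k) = j² - k
22624/T + M(Z(-11, -22), -486)/58473 = 22624/(-176596) + ((-1/32*(-22))² - 1*(-486))/58473 = 22624*(-1/176596) + ((11/16)² + 486)*(1/58473) = -808/6307 + (121/256 + 486)*(1/58473) = -808/6307 + (124537/256)*(1/58473) = -808/6307 + 124537/14969088 = -11309568245/94410038016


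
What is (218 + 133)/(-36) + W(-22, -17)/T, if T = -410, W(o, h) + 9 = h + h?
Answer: -7909/820 ≈ -9.6451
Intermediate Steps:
W(o, h) = -9 + 2*h (W(o, h) = -9 + (h + h) = -9 + 2*h)
(218 + 133)/(-36) + W(-22, -17)/T = (218 + 133)/(-36) + (-9 + 2*(-17))/(-410) = 351*(-1/36) + (-9 - 34)*(-1/410) = -39/4 - 43*(-1/410) = -39/4 + 43/410 = -7909/820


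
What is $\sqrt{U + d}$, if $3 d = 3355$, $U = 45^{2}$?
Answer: $\frac{\sqrt{28290}}{3} \approx 56.065$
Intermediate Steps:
$U = 2025$
$d = \frac{3355}{3}$ ($d = \frac{1}{3} \cdot 3355 = \frac{3355}{3} \approx 1118.3$)
$\sqrt{U + d} = \sqrt{2025 + \frac{3355}{3}} = \sqrt{\frac{9430}{3}} = \frac{\sqrt{28290}}{3}$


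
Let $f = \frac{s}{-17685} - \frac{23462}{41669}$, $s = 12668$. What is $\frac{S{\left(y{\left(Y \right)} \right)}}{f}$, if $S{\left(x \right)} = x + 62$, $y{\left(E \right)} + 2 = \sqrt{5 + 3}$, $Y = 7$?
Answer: $- \frac{22107487950}{471394181} - \frac{736916265 \sqrt{2}}{471394181} \approx -49.109$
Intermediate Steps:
$f = - \frac{942788362}{736916265}$ ($f = \frac{12668}{-17685} - \frac{23462}{41669} = 12668 \left(- \frac{1}{17685}\right) - \frac{23462}{41669} = - \frac{12668}{17685} - \frac{23462}{41669} = - \frac{942788362}{736916265} \approx -1.2794$)
$y{\left(E \right)} = -2 + 2 \sqrt{2}$ ($y{\left(E \right)} = -2 + \sqrt{5 + 3} = -2 + \sqrt{8} = -2 + 2 \sqrt{2}$)
$S{\left(x \right)} = 62 + x$
$\frac{S{\left(y{\left(Y \right)} \right)}}{f} = \frac{62 - \left(2 - 2 \sqrt{2}\right)}{- \frac{942788362}{736916265}} = \left(60 + 2 \sqrt{2}\right) \left(- \frac{736916265}{942788362}\right) = - \frac{22107487950}{471394181} - \frac{736916265 \sqrt{2}}{471394181}$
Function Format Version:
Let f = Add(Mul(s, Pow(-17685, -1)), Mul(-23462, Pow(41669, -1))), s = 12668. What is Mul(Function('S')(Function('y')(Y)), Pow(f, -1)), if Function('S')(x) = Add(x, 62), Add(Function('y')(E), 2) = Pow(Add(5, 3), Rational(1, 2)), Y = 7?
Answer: Add(Rational(-22107487950, 471394181), Mul(Rational(-736916265, 471394181), Pow(2, Rational(1, 2)))) ≈ -49.109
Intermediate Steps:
f = Rational(-942788362, 736916265) (f = Add(Mul(12668, Pow(-17685, -1)), Mul(-23462, Pow(41669, -1))) = Add(Mul(12668, Rational(-1, 17685)), Mul(-23462, Rational(1, 41669))) = Add(Rational(-12668, 17685), Rational(-23462, 41669)) = Rational(-942788362, 736916265) ≈ -1.2794)
Function('y')(E) = Add(-2, Mul(2, Pow(2, Rational(1, 2)))) (Function('y')(E) = Add(-2, Pow(Add(5, 3), Rational(1, 2))) = Add(-2, Pow(8, Rational(1, 2))) = Add(-2, Mul(2, Pow(2, Rational(1, 2)))))
Function('S')(x) = Add(62, x)
Mul(Function('S')(Function('y')(Y)), Pow(f, -1)) = Mul(Add(62, Add(-2, Mul(2, Pow(2, Rational(1, 2))))), Pow(Rational(-942788362, 736916265), -1)) = Mul(Add(60, Mul(2, Pow(2, Rational(1, 2)))), Rational(-736916265, 942788362)) = Add(Rational(-22107487950, 471394181), Mul(Rational(-736916265, 471394181), Pow(2, Rational(1, 2))))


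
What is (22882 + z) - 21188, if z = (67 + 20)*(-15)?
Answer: 389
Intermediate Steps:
z = -1305 (z = 87*(-15) = -1305)
(22882 + z) - 21188 = (22882 - 1305) - 21188 = 21577 - 21188 = 389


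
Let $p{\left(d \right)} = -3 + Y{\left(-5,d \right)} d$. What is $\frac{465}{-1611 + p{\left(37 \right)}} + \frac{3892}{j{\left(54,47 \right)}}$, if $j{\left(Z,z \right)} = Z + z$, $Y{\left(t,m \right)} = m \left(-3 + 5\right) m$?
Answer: $\frac{388048229}{10068892} \approx 38.539$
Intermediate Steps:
$Y{\left(t,m \right)} = 2 m^{2}$ ($Y{\left(t,m \right)} = m 2 m = 2 m m = 2 m^{2}$)
$p{\left(d \right)} = -3 + 2 d^{3}$ ($p{\left(d \right)} = -3 + 2 d^{2} d = -3 + 2 d^{3}$)
$\frac{465}{-1611 + p{\left(37 \right)}} + \frac{3892}{j{\left(54,47 \right)}} = \frac{465}{-1611 - \left(3 - 2 \cdot 37^{3}\right)} + \frac{3892}{54 + 47} = \frac{465}{-1611 + \left(-3 + 2 \cdot 50653\right)} + \frac{3892}{101} = \frac{465}{-1611 + \left(-3 + 101306\right)} + 3892 \cdot \frac{1}{101} = \frac{465}{-1611 + 101303} + \frac{3892}{101} = \frac{465}{99692} + \frac{3892}{101} = \frac{388048229}{10068892}$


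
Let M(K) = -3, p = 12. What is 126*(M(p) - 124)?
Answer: -16002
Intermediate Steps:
126*(M(p) - 124) = 126*(-3 - 124) = 126*(-127) = -16002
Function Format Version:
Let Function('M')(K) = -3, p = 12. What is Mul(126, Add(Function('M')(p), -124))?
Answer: -16002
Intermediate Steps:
Mul(126, Add(Function('M')(p), -124)) = Mul(126, Add(-3, -124)) = Mul(126, -127) = -16002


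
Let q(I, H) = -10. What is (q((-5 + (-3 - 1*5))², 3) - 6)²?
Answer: 256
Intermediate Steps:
(q((-5 + (-3 - 1*5))², 3) - 6)² = (-10 - 6)² = (-16)² = 256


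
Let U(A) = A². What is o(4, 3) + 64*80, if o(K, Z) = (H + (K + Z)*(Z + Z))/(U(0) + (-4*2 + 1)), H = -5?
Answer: 35803/7 ≈ 5114.7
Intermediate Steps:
o(K, Z) = 5/7 - 2*Z*(K + Z)/7 (o(K, Z) = (-5 + (K + Z)*(Z + Z))/(0² + (-4*2 + 1)) = (-5 + (K + Z)*(2*Z))/(0 + (-8 + 1)) = (-5 + 2*Z*(K + Z))/(0 - 7) = (-5 + 2*Z*(K + Z))/(-7) = (-5 + 2*Z*(K + Z))*(-⅐) = 5/7 - 2*Z*(K + Z)/7)
o(4, 3) + 64*80 = (5/7 - 2/7*3² - 2/7*4*3) + 64*80 = (5/7 - 2/7*9 - 24/7) + 5120 = (5/7 - 18/7 - 24/7) + 5120 = -37/7 + 5120 = 35803/7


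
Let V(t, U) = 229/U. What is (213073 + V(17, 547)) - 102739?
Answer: 60352927/547 ≈ 1.1033e+5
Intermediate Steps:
(213073 + V(17, 547)) - 102739 = (213073 + 229/547) - 102739 = 116551160/547 - 102739 = 60352927/547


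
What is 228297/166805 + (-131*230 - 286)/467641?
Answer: 101687496497/78004857005 ≈ 1.3036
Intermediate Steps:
228297/166805 + (-131*230 - 286)/467641 = 228297*(1/166805) + (-30130 - 286)*(1/467641) = 228297/166805 - 30416*1/467641 = 228297/166805 - 30416/467641 = 101687496497/78004857005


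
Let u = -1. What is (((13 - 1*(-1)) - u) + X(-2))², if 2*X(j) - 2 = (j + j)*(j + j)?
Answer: 576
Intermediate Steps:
X(j) = 1 + 2*j² (X(j) = 1 + ((j + j)*(j + j))/2 = 1 + ((2*j)*(2*j))/2 = 1 + (4*j²)/2 = 1 + 2*j²)
(((13 - 1*(-1)) - u) + X(-2))² = (((13 - 1*(-1)) - 1*(-1)) + (1 + 2*(-2)²))² = (((13 + 1) + 1) + (1 + 2*4))² = ((14 + 1) + (1 + 8))² = (15 + 9)² = 24² = 576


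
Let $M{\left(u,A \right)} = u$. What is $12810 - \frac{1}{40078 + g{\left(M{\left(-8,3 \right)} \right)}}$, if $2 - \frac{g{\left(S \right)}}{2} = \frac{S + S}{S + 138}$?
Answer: $\frac{33374482195}{2605346} \approx 12810.0$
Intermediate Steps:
$g{\left(S \right)} = 4 - \frac{4 S}{138 + S}$ ($g{\left(S \right)} = 4 - 2 \frac{S + S}{S + 138} = 4 - 2 \frac{2 S}{138 + S} = 4 - \frac{4 S}{138 + S}$)
$12810 - \frac{1}{40078 + g{\left(M{\left(-8,3 \right)} \right)}} = 12810 - \frac{1}{40078 + \frac{552}{138 - 8}} = 12810 - \frac{1}{40078 + \frac{552}{130}} = 12810 - \frac{1}{40078 + 552 \cdot \frac{1}{130}} = 12810 - \frac{1}{40078 + \frac{276}{65}} = 12810 - \frac{1}{\frac{2605346}{65}} = 12810 - \frac{65}{2605346} = \frac{33374482195}{2605346}$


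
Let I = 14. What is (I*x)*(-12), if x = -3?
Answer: 504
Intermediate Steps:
(I*x)*(-12) = (14*(-3))*(-12) = -42*(-12) = 504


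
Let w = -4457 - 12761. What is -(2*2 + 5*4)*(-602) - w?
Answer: 31666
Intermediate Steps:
w = -17218
-(2*2 + 5*4)*(-602) - w = -(2*2 + 5*4)*(-602) - 1*(-17218) = -(4 + 20)*(-602) + 17218 = -24*(-602) + 17218 = -1*(-14448) + 17218 = 14448 + 17218 = 31666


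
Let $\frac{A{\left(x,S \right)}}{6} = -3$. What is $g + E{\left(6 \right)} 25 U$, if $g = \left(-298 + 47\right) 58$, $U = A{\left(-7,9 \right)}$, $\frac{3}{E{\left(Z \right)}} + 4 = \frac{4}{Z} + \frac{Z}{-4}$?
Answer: $- \frac{414082}{29} \approx -14279.0$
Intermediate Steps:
$E{\left(Z \right)} = \frac{3}{-4 + \frac{4}{Z} - \frac{Z}{4}}$ ($E{\left(Z \right)} = \frac{3}{-4 + \left(\frac{4}{Z} + \frac{Z}{-4}\right)} = \frac{3}{-4 + \left(\frac{4}{Z} + Z \left(- \frac{1}{4}\right)\right)} = \frac{3}{-4 - \left(- \frac{4}{Z} + \frac{Z}{4}\right)} = \frac{3}{-4 + \frac{4}{Z} - \frac{Z}{4}}$)
$A{\left(x,S \right)} = -18$ ($A{\left(x,S \right)} = 6 \left(-3\right) = -18$)
$U = -18$
$g = -14558$ ($g = \left(-251\right) 58 = -14558$)
$g + E{\left(6 \right)} 25 U = -14558 + \left(-12\right) 6 \frac{1}{-16 + 6^{2} + 16 \cdot 6} \cdot 25 \left(-18\right) = -14558 + \left(-12\right) 6 \frac{1}{-16 + 36 + 96} \cdot 25 \left(-18\right) = -14558 + \left(-12\right) 6 \cdot \frac{1}{116} \cdot 25 \left(-18\right) = -14558 + \left(- \frac{18}{29}\right) 25 \left(-18\right) = -14558 - - \frac{8100}{29} = -14558 + \frac{8100}{29} = - \frac{414082}{29}$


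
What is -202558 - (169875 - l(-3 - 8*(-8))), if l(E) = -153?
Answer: -372586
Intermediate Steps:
-202558 - (169875 - l(-3 - 8*(-8))) = -202558 - (169875 - 1*(-153)) = -202558 - (169875 + 153) = -202558 - 1*170028 = -202558 - 170028 = -372586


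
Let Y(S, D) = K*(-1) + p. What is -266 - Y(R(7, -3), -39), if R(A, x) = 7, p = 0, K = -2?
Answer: -268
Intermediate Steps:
Y(S, D) = 2 (Y(S, D) = -2*(-1) + 0 = 2 + 0 = 2)
-266 - Y(R(7, -3), -39) = -266 - 1*2 = -266 - 2 = -268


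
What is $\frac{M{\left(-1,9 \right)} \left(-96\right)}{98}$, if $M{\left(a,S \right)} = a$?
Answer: $\frac{48}{49} \approx 0.97959$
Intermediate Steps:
$\frac{M{\left(-1,9 \right)} \left(-96\right)}{98} = \frac{\left(-1\right) \left(-96\right)}{98} = 96 \cdot \frac{1}{98} = \frac{48}{49}$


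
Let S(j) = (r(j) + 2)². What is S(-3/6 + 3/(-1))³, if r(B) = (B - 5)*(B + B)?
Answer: 3462825991689/64 ≈ 5.4107e+10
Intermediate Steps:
r(B) = 2*B*(-5 + B) (r(B) = (-5 + B)*(2*B) = 2*B*(-5 + B))
S(j) = (2 + 2*j*(-5 + j))² (S(j) = (2*j*(-5 + j) + 2)² = (2 + 2*j*(-5 + j))²)
S(-3/6 + 3/(-1))³ = (4*(1 + (-3/6 + 3/(-1))*(-5 + (-3/6 + 3/(-1))))²)³ = (4*(1 + (-3*⅙ + 3*(-1))*(-5 + (-3*⅙ + 3*(-1))))²)³ = (4*(1 + (-½ - 3)*(-5 + (-½ - 3)))²)³ = (4*(1 - 7*(-5 - 7/2)/2)²)³ = (4*(1 - 7/2*(-17/2))²)³ = (4*(1 + 119/4)²)³ = (4*(123/4)²)³ = (4*(15129/16))³ = (15129/4)³ = 3462825991689/64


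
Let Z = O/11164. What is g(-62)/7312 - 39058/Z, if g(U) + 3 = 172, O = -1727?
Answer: 3188350451607/12627824 ≈ 2.5249e+5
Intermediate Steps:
g(U) = 169 (g(U) = -3 + 172 = 169)
Z = -1727/11164 ≈ -0.15469
g(-62)/7312 - 39058/Z = 169/7312 - 39058/(-1727/11164) = 169*(1/7312) - 39058*(-11164/1727) = 169/7312 + 436043512/1727 = 3188350451607/12627824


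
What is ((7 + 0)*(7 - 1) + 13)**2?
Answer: 3025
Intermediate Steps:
((7 + 0)*(7 - 1) + 13)**2 = (7*6 + 13)**2 = (42 + 13)**2 = 55**2 = 3025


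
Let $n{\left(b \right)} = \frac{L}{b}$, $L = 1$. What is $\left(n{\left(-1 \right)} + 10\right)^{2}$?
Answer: $81$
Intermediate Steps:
$n{\left(b \right)} = \frac{1}{b}$ ($n{\left(b \right)} = 1 \frac{1}{b} = \frac{1}{b}$)
$\left(n{\left(-1 \right)} + 10\right)^{2} = \left(\frac{1}{-1} + 10\right)^{2} = \left(-1 + 10\right)^{2} = 9^{2} = 81$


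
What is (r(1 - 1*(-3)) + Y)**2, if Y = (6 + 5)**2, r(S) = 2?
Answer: 15129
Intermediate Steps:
Y = 121 (Y = 11**2 = 121)
(r(1 - 1*(-3)) + Y)**2 = (2 + 121)**2 = 123**2 = 15129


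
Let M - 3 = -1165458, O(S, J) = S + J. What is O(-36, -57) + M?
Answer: -1165548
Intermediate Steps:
O(S, J) = J + S
M = -1165455 (M = 3 - 1165458 = -1165455)
O(-36, -57) + M = (-57 - 36) - 1165455 = -93 - 1165455 = -1165548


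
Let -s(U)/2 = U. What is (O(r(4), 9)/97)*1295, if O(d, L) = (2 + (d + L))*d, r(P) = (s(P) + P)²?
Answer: 559440/97 ≈ 5767.4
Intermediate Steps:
s(U) = -2*U
r(P) = P² (r(P) = (-2*P + P)² = (-P)² = P²)
O(d, L) = d*(2 + L + d) (O(d, L) = (2 + (L + d))*d = (2 + L + d)*d = d*(2 + L + d))
(O(r(4), 9)/97)*1295 = ((4²*(2 + 9 + 4²))/97)*1295 = ((16*(2 + 9 + 16))*(1/97))*1295 = ((16*27)*(1/97))*1295 = (432*(1/97))*1295 = (432/97)*1295 = 559440/97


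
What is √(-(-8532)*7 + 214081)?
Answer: √273805 ≈ 523.26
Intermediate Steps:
√(-(-8532)*7 + 214081) = √(-316*(-189) + 214081) = √(59724 + 214081) = √273805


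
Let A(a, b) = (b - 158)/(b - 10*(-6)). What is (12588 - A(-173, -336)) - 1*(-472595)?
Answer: 66955007/138 ≈ 4.8518e+5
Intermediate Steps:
A(a, b) = (-158 + b)/(60 + b) (A(a, b) = (-158 + b)/(b + 60) = (-158 + b)/(60 + b))
(12588 - A(-173, -336)) - 1*(-472595) = (12588 - (-158 - 336)/(60 - 336)) - 1*(-472595) = (12588 - (-494)/(-276)) + 472595 = (12588 - (-1)*(-494)/276) + 472595 = (12588 - 1*247/138) + 472595 = (12588 - 247/138) + 472595 = 1736897/138 + 472595 = 66955007/138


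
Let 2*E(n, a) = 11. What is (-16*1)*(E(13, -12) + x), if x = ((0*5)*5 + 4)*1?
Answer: -152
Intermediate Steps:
E(n, a) = 11/2 (E(n, a) = (½)*11 = 11/2)
x = 4 (x = (0*5 + 4)*1 = (0 + 4)*1 = 4*1 = 4)
(-16*1)*(E(13, -12) + x) = (-16*1)*(11/2 + 4) = -16*19/2 = -152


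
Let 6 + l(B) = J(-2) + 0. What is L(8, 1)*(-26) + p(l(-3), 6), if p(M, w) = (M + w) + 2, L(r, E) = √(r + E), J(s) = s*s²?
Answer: -84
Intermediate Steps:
J(s) = s³
L(r, E) = √(E + r)
l(B) = -14 (l(B) = -6 + ((-2)³ + 0) = -6 + (-8 + 0) = -6 - 8 = -14)
p(M, w) = 2 + M + w
L(8, 1)*(-26) + p(l(-3), 6) = √(1 + 8)*(-26) + (2 - 14 + 6) = √9*(-26) - 6 = 3*(-26) - 6 = -78 - 6 = -84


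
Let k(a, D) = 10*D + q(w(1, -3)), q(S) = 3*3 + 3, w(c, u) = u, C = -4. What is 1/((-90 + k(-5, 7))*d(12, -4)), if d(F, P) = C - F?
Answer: 1/128 ≈ 0.0078125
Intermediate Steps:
q(S) = 12 (q(S) = 9 + 3 = 12)
d(F, P) = -4 - F
k(a, D) = 12 + 10*D (k(a, D) = 10*D + 12 = 12 + 10*D)
1/((-90 + k(-5, 7))*d(12, -4)) = 1/((-90 + (12 + 10*7))*(-4 - 1*12)) = 1/((-90 + (12 + 70))*(-4 - 12)) = 1/((-90 + 82)*(-16)) = 1/(-8*(-16)) = 1/128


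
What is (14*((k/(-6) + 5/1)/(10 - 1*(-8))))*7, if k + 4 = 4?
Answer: 245/9 ≈ 27.222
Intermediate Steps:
k = 0 (k = -4 + 4 = 0)
(14*((k/(-6) + 5/1)/(10 - 1*(-8))))*7 = (14*((0/(-6) + 5/1)/(10 - 1*(-8))))*7 = (14*((0*(-⅙) + 5*1)/(10 + 8)))*7 = (14*((0 + 5)/18))*7 = (14*(5*(1/18)))*7 = (14*(5/18))*7 = (35/9)*7 = 245/9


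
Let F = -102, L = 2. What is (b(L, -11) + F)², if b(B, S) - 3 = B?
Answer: 9409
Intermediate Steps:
b(B, S) = 3 + B
(b(L, -11) + F)² = ((3 + 2) - 102)² = (5 - 102)² = (-97)² = 9409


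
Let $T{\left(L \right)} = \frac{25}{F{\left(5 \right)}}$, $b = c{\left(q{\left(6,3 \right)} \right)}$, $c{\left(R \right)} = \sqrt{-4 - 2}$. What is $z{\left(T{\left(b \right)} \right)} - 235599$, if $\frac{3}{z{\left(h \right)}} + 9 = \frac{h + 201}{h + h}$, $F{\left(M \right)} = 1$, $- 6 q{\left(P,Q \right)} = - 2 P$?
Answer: $- \frac{26387163}{112} \approx -2.356 \cdot 10^{5}$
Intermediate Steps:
$q{\left(P,Q \right)} = \frac{P}{3}$ ($q{\left(P,Q \right)} = - \frac{\left(-2\right) P}{6} = \frac{P}{3}$)
$c{\left(R \right)} = i \sqrt{6}$ ($c{\left(R \right)} = \sqrt{-6} = i \sqrt{6}$)
$b = i \sqrt{6} \approx 2.4495 i$
$T{\left(L \right)} = 25$ ($T{\left(L \right)} = \frac{25}{1} = 25 \cdot 1 = 25$)
$z{\left(h \right)} = \frac{3}{-9 + \frac{201 + h}{2 h}}$ ($z{\left(h \right)} = \frac{3}{-9 + \frac{h + 201}{h + h}} = \frac{3}{-9 + \frac{201 + h}{2 h}}$)
$z{\left(T{\left(b \right)} \right)} - 235599 = \left(-6\right) 25 \frac{1}{-201 + 17 \cdot 25} - 235599 = \left(-6\right) 25 \frac{1}{-201 + 425} - 235599 = \left(-6\right) 25 \cdot \frac{1}{224} - 235599 = - \frac{75}{112} - 235599 = - \frac{26387163}{112}$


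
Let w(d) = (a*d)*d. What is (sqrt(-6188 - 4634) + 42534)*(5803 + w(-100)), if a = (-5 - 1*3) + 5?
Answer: -1029195198 - 24197*I*sqrt(10822) ≈ -1.0292e+9 - 2.5172e+6*I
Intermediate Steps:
a = -3 (a = (-5 - 3) + 5 = -8 + 5 = -3)
w(d) = -3*d**2 (w(d) = (-3*d)*d = -3*d**2)
(sqrt(-6188 - 4634) + 42534)*(5803 + w(-100)) = (sqrt(-6188 - 4634) + 42534)*(5803 - 3*(-100)**2) = (sqrt(-10822) + 42534)*(5803 - 3*10000) = (I*sqrt(10822) + 42534)*(5803 - 30000) = (42534 + I*sqrt(10822))*(-24197) = -1029195198 - 24197*I*sqrt(10822)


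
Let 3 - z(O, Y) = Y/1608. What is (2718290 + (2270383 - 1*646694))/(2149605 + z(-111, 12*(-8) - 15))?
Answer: 2327300744/1152189925 ≈ 2.0199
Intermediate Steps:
z(O, Y) = 3 - Y/1608
(2718290 + (2270383 - 1*646694))/(2149605 + z(-111, 12*(-8) - 15)) = (2718290 + (2270383 - 1*646694))/(2149605 + (3 - (12*(-8) - 15)/1608)) = (2718290 + (2270383 - 646694))/(2149605 + (3 - (-96 - 15)/1608)) = (2718290 + 1623689)/(2149605 + (3 - 1/1608*(-111))) = 4341979/(2149605 + (3 + 37/536)) = 4341979/(2149605 + 1645/536) = 4341979/(1152189925/536) = 4341979*(536/1152189925) = 2327300744/1152189925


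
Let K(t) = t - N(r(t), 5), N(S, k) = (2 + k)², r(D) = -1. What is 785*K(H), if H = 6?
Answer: -33755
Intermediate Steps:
K(t) = -49 + t (K(t) = t - (2 + 5)² = t - 1*7² = t - 1*49 = t - 49 = -49 + t)
785*K(H) = 785*(-49 + 6) = 785*(-43) = -33755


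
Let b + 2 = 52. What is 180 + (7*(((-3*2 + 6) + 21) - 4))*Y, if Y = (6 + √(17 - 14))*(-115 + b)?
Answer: -46230 - 7735*√3 ≈ -59627.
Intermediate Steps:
b = 50 (b = -2 + 52 = 50)
Y = -390 - 65*√3 (Y = (6 + √(17 - 14))*(-115 + 50) = (6 + √3)*(-65) = -390 - 65*√3 ≈ -502.58)
180 + (7*(((-3*2 + 6) + 21) - 4))*Y = 180 + (7*(((-3*2 + 6) + 21) - 4))*(-390 - 65*√3) = 180 + (7*(((-6 + 6) + 21) - 4))*(-390 - 65*√3) = 180 + (7*((0 + 21) - 4))*(-390 - 65*√3) = 180 + (7*(21 - 4))*(-390 - 65*√3) = 180 + (7*17)*(-390 - 65*√3) = 180 + 119*(-390 - 65*√3) = 180 + (-46410 - 7735*√3) = -46230 - 7735*√3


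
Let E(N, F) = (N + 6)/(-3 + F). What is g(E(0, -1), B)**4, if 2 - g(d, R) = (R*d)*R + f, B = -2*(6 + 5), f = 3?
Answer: 276281640625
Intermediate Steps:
E(N, F) = (6 + N)/(-3 + F)
B = -22 (B = -2*11 = -22)
g(d, R) = -1 - d*R**2 (g(d, R) = 2 - ((R*d)*R + 3) = 2 - (d*R**2 + 3) = 2 - (3 + d*R**2) = 2 + (-3 - d*R**2) = -1 - d*R**2)
g(E(0, -1), B)**4 = (-1 - 1*(6 + 0)/(-3 - 1)*(-22)**2)**4 = (-1 - 1*6/(-4)*484)**4 = (-1 - 1*(-1/4*6)*484)**4 = (-1 - 1*(-3/2)*484)**4 = (-1 + 726)**4 = 725**4 = 276281640625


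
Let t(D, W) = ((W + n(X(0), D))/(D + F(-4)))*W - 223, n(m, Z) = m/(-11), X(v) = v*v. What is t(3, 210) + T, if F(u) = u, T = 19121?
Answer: -25202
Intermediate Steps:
X(v) = v²
n(m, Z) = -m/11 (n(m, Z) = m*(-1/11) = -m/11)
t(D, W) = -223 + W²/(-4 + D) (t(D, W) = ((W - 1/11*0²)/(D - 4))*W - 223 = ((W - 1/11*0)/(-4 + D))*W - 223 = ((W + 0)/(-4 + D))*W - 223 = (W/(-4 + D))*W - 223 = W²/(-4 + D) - 223 = -223 + W²/(-4 + D))
t(3, 210) + T = (892 + 210² - 223*3)/(-4 + 3) + 19121 = (892 + 44100 - 669)/(-1) + 19121 = -1*44323 + 19121 = -44323 + 19121 = -25202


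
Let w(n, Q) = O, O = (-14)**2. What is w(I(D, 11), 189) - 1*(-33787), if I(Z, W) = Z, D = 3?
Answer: 33983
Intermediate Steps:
O = 196
w(n, Q) = 196
w(I(D, 11), 189) - 1*(-33787) = 196 - 1*(-33787) = 196 + 33787 = 33983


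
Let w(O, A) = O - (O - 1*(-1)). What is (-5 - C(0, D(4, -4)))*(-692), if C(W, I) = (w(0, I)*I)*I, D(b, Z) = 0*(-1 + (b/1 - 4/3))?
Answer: 3460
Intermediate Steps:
D(b, Z) = 0 (D(b, Z) = 0*(-1 + (b*1 - 4*1/3)) = 0*(-1 + (b - 4/3)) = 0*(-1 + (-4/3 + b)) = 0*(-7/3 + b) = 0)
w(O, A) = -1 (w(O, A) = O - (O + 1) = O - (1 + O) = O + (-1 - O) = -1)
C(W, I) = -I**2 (C(W, I) = (-I)*I = -I**2)
(-5 - C(0, D(4, -4)))*(-692) = (-5 - (-1)*0**2)*(-692) = (-5 - (-1)*0)*(-692) = (-5 - 1*0)*(-692) = (-5 + 0)*(-692) = -5*(-692) = 3460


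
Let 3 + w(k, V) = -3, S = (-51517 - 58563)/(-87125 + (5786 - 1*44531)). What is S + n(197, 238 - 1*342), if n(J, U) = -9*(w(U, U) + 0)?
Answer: 690706/12587 ≈ 54.875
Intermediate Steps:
S = 11008/12587 (S = -110080/(-87125 + (5786 - 44531)) = -110080/(-87125 - 38745) = -110080/(-125870) = -110080*(-1/125870) = 11008/12587 ≈ 0.87455)
w(k, V) = -6 (w(k, V) = -3 - 3 = -6)
n(J, U) = 54 (n(J, U) = -9*(-6 + 0) = -9*(-6) = 54)
S + n(197, 238 - 1*342) = 11008/12587 + 54 = 690706/12587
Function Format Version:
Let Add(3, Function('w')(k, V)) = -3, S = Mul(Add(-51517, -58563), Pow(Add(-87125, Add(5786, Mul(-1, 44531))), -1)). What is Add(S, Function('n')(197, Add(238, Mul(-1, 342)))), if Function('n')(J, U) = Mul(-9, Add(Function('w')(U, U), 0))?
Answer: Rational(690706, 12587) ≈ 54.875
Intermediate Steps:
S = Rational(11008, 12587) (S = Mul(-110080, Pow(Add(-87125, Add(5786, -44531)), -1)) = Mul(-110080, Pow(Add(-87125, -38745), -1)) = Mul(-110080, Pow(-125870, -1)) = Mul(-110080, Rational(-1, 125870)) = Rational(11008, 12587) ≈ 0.87455)
Function('w')(k, V) = -6 (Function('w')(k, V) = Add(-3, -3) = -6)
Function('n')(J, U) = 54 (Function('n')(J, U) = Mul(-9, Add(-6, 0)) = Mul(-9, -6) = 54)
Add(S, Function('n')(197, Add(238, Mul(-1, 342)))) = Add(Rational(11008, 12587), 54) = Rational(690706, 12587)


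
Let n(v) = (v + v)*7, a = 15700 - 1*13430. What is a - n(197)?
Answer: -488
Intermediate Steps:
a = 2270 (a = 15700 - 13430 = 2270)
n(v) = 14*v (n(v) = (2*v)*7 = 14*v)
a - n(197) = 2270 - 14*197 = 2270 - 1*2758 = 2270 - 2758 = -488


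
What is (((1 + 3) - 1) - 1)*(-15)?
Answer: -30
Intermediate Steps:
(((1 + 3) - 1) - 1)*(-15) = ((4 - 1) - 1)*(-15) = (3 - 1)*(-15) = 2*(-15) = -30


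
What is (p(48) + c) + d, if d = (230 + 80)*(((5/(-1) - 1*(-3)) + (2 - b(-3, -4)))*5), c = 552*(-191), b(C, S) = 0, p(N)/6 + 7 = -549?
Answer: -108768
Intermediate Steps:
p(N) = -3336 (p(N) = -42 + 6*(-549) = -42 - 3294 = -3336)
c = -105432
d = 0 (d = (230 + 80)*(((5/(-1) - 1*(-3)) + (2 - 1*0))*5) = 310*(((5*(-1) + 3) + (2 + 0))*5) = 310*(((-5 + 3) + 2)*5) = 310*((-2 + 2)*5) = 310*(0*5) = 310*0 = 0)
(p(48) + c) + d = (-3336 - 105432) + 0 = -108768 + 0 = -108768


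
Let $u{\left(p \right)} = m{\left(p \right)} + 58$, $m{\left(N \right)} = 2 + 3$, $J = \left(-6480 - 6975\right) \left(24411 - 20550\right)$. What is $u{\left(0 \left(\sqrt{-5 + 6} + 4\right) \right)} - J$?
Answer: $51949818$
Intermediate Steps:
$J = -51949755$ ($J = \left(-13455\right) 3861 = -51949755$)
$m{\left(N \right)} = 5$
$u{\left(p \right)} = 63$ ($u{\left(p \right)} = 5 + 58 = 63$)
$u{\left(0 \left(\sqrt{-5 + 6} + 4\right) \right)} - J = 63 - -51949755 = 63 + 51949755 = 51949818$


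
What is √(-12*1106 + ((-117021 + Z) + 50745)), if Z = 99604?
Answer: 2*√5014 ≈ 141.62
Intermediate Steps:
√(-12*1106 + ((-117021 + Z) + 50745)) = √(-12*1106 + ((-117021 + 99604) + 50745)) = √(-13272 + (-17417 + 50745)) = √(-13272 + 33328) = √20056 = 2*√5014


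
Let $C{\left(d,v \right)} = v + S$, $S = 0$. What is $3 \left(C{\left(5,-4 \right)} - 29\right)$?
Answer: $-99$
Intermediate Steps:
$C{\left(d,v \right)} = v$ ($C{\left(d,v \right)} = v + 0 = v$)
$3 \left(C{\left(5,-4 \right)} - 29\right) = 3 \left(-4 - 29\right) = 3 \left(-33\right) = -99$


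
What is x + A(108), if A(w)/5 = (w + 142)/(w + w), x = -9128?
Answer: -985199/108 ≈ -9122.2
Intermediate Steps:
A(w) = 5*(142 + w)/(2*w) (A(w) = 5*((w + 142)/(w + w)) = 5*((142 + w)/((2*w))) = 5*((142 + w)*(1/(2*w))) = 5*((142 + w)/(2*w)) = 5*(142 + w)/(2*w))
x + A(108) = -9128 + (5/2 + 355/108) = -9128 + 625/108 = -985199/108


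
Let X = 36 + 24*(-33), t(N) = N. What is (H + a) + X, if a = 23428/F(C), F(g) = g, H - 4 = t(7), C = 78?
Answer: -17341/39 ≈ -444.64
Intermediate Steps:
H = 11 (H = 4 + 7 = 11)
a = 11714/39 (a = 23428/78 = 23428*(1/78) = 11714/39 ≈ 300.36)
X = -756 (X = 36 - 792 = -756)
(H + a) + X = (11 + 11714/39) - 756 = 12143/39 - 756 = -17341/39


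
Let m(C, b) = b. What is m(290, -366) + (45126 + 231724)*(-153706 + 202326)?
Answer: 13460446634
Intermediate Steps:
m(290, -366) + (45126 + 231724)*(-153706 + 202326) = -366 + (45126 + 231724)*(-153706 + 202326) = -366 + 276850*48620 = -366 + 13460447000 = 13460446634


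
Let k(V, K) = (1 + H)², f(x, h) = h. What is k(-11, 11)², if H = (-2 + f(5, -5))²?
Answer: 6250000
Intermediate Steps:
H = 49 (H = (-2 - 5)² = (-7)² = 49)
k(V, K) = 2500 (k(V, K) = (1 + 49)² = 50² = 2500)
k(-11, 11)² = 2500² = 6250000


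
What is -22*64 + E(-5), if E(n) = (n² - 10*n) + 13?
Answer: -1320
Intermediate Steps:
E(n) = 13 + n² - 10*n
-22*64 + E(-5) = -22*64 + (13 + (-5)² - 10*(-5)) = -1408 + (13 + 25 + 50) = -1408 + 88 = -1320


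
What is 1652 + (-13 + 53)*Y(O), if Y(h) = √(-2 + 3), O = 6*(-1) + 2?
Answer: 1692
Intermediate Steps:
O = -4 (O = -6 + 2 = -4)
Y(h) = 1 (Y(h) = √1 = 1)
1652 + (-13 + 53)*Y(O) = 1652 + (-13 + 53)*1 = 1652 + 40*1 = 1652 + 40 = 1692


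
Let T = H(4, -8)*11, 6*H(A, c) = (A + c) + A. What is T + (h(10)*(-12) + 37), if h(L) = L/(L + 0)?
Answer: 25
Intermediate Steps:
H(A, c) = A/3 + c/6 (H(A, c) = ((A + c) + A)/6 = (c + 2*A)/6 = A/3 + c/6)
h(L) = 1 (h(L) = L/L = 1)
T = 0 (T = ((⅓)*4 + (⅙)*(-8))*11 = (4/3 - 4/3)*11 = 0*11 = 0)
T + (h(10)*(-12) + 37) = 0 + (1*(-12) + 37) = 0 + (-12 + 37) = 0 + 25 = 25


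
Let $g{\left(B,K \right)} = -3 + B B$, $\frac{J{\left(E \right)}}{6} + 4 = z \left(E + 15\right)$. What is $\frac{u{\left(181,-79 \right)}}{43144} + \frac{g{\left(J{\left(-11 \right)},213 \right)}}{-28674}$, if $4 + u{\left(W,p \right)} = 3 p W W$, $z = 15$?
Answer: $- \frac{37917657151}{206185176} \approx -183.9$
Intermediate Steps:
$J{\left(E \right)} = 1326 + 90 E$ ($J{\left(E \right)} = -24 + 6 \cdot 15 \left(E + 15\right) = -24 + 6 \cdot 15 \left(15 + E\right) = -24 + 6 \left(225 + 15 E\right) = -24 + \left(1350 + 90 E\right) = 1326 + 90 E$)
$g{\left(B,K \right)} = -3 + B^{2}$
$u{\left(W,p \right)} = -4 + 3 p W^{2}$ ($u{\left(W,p \right)} = -4 + 3 p W W = -4 + 3 W p W = -4 + 3 p W^{2}$)
$\frac{u{\left(181,-79 \right)}}{43144} + \frac{g{\left(J{\left(-11 \right)},213 \right)}}{-28674} = \frac{-4 + 3 \left(-79\right) 181^{2}}{43144} + \frac{-3 + \left(1326 + 90 \left(-11\right)\right)^{2}}{-28674} = \left(-4 + 3 \left(-79\right) 32761\right) \frac{1}{43144} + \left(-3 + \left(1326 - 990\right)^{2}\right) \left(- \frac{1}{28674}\right) = \left(-4 - 7764357\right) \frac{1}{43144} + \left(-3 + 336^{2}\right) \left(- \frac{1}{28674}\right) = \left(-7764361\right) \frac{1}{43144} + \left(-3 + 112896\right) \left(- \frac{1}{28674}\right) = - \frac{7764361}{43144} + 112893 \left(- \frac{1}{28674}\right) = - \frac{7764361}{43144} - \frac{37631}{9558} = - \frac{37917657151}{206185176}$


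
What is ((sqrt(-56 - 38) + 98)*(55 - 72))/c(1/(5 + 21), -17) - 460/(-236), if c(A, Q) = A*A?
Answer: -66446629/59 - 11492*I*sqrt(94) ≈ -1.1262e+6 - 1.1142e+5*I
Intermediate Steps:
c(A, Q) = A**2
((sqrt(-56 - 38) + 98)*(55 - 72))/c(1/(5 + 21), -17) - 460/(-236) = ((sqrt(-56 - 38) + 98)*(55 - 72))/((1/(5 + 21))**2) - 460/(-236) = ((sqrt(-94) + 98)*(-17))/((1/26)**2) - 460*(-1/236) = ((I*sqrt(94) + 98)*(-17))/((1/26)**2) + 115/59 = ((98 + I*sqrt(94))*(-17))/(1/676) + 115/59 = (-1666 - 17*I*sqrt(94))*676 + 115/59 = (-1126216 - 11492*I*sqrt(94)) + 115/59 = -66446629/59 - 11492*I*sqrt(94)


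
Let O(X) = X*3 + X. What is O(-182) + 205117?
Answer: 204389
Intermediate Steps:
O(X) = 4*X (O(X) = 3*X + X = 4*X)
O(-182) + 205117 = 4*(-182) + 205117 = -728 + 205117 = 204389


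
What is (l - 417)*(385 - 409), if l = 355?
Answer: 1488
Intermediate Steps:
(l - 417)*(385 - 409) = (355 - 417)*(385 - 409) = -62*(-24) = 1488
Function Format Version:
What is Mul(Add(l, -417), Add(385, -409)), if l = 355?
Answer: 1488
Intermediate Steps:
Mul(Add(l, -417), Add(385, -409)) = Mul(Add(355, -417), Add(385, -409)) = Mul(-62, -24) = 1488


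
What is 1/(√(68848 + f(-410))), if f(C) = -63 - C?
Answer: √69195/69195 ≈ 0.0038016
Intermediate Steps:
1/(√(68848 + f(-410))) = 1/(√(68848 + (-63 - 1*(-410)))) = 1/(√(68848 + (-63 + 410))) = 1/(√(68848 + 347)) = 1/(√69195) = √69195/69195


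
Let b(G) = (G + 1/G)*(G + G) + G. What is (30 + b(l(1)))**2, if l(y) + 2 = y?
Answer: 1089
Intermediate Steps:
l(y) = -2 + y
b(G) = G + 2*G*(G + 1/G) (b(G) = (G + 1/G)*(2*G) + G = 2*G*(G + 1/G) + G = G + 2*G*(G + 1/G))
(30 + b(l(1)))**2 = (30 + (2 + (-2 + 1) + 2*(-2 + 1)**2))**2 = (30 + (2 - 1 + 2*(-1)**2))**2 = (30 + (2 - 1 + 2*1))**2 = (30 + (2 - 1 + 2))**2 = (30 + 3)**2 = 33**2 = 1089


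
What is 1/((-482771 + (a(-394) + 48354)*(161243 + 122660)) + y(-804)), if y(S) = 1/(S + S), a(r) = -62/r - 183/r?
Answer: 316776/4348555030372159 ≈ 7.2846e-11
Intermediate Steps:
a(r) = -245/r
y(S) = 1/(2*S)
1/((-482771 + (a(-394) + 48354)*(161243 + 122660)) + y(-804)) = 1/((-482771 + (-245/(-394) + 48354)*(161243 + 122660)) + (1/2)/(-804)) = 1/((-482771 + (-245*(-1/394) + 48354)*283903) + (1/2)*(-1/804)) = 1/((-482771 + (245/394 + 48354)*283903) - 1/1608) = 1/((-482771 + (19051721/394)*283903) - 1/1608) = 1/((-482771 + 5408840747063/394) - 1/1608) = 1/(5408650535289/394 - 1/1608) = 1/(4348555030372159/316776) = 316776/4348555030372159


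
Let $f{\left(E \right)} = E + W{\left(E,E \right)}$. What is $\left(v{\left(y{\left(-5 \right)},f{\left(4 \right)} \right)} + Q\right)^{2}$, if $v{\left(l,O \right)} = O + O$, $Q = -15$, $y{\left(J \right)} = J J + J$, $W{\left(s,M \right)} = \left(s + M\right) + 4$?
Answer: $289$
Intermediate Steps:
$W{\left(s,M \right)} = 4 + M + s$ ($W{\left(s,M \right)} = \left(M + s\right) + 4 = 4 + M + s$)
$f{\left(E \right)} = 4 + 3 E$ ($f{\left(E \right)} = E + \left(4 + E + E\right) = E + \left(4 + 2 E\right) = 4 + 3 E$)
$y{\left(J \right)} = J + J^{2}$ ($y{\left(J \right)} = J^{2} + J = J + J^{2}$)
$v{\left(l,O \right)} = 2 O$
$\left(v{\left(y{\left(-5 \right)},f{\left(4 \right)} \right)} + Q\right)^{2} = \left(2 \left(4 + 3 \cdot 4\right) - 15\right)^{2} = \left(2 \left(4 + 12\right) - 15\right)^{2} = \left(2 \cdot 16 - 15\right)^{2} = \left(32 - 15\right)^{2} = 17^{2} = 289$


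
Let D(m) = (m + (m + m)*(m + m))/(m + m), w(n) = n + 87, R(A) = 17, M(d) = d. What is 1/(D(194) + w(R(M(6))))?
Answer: 2/985 ≈ 0.0020305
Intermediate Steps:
w(n) = 87 + n
D(m) = (m + 4*m²)/(2*m) (D(m) = (m + (2*m)*(2*m))/((2*m)) = (m + 4*m²)*(1/(2*m)) = (m + 4*m²)/(2*m))
1/(D(194) + w(R(M(6)))) = 1/((½ + 2*194) + (87 + 17)) = 1/((½ + 388) + 104) = 1/(777/2 + 104) = 1/(985/2) = 2/985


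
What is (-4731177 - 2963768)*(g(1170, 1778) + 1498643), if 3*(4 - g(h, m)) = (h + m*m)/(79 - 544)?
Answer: -3222296722715791/279 ≈ -1.1549e+13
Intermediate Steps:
g(h, m) = 4 + h/1395 + m²/1395 (g(h, m) = 4 - (h + m*m)/(3*(79 - 544)) = 4 - (h + m²)/(3*(-465)) = 4 - (h + m²)*(-1)/(3*465) = 4 - (-h/465 - m²/465)/3 = 4 + (h/1395 + m²/1395) = 4 + h/1395 + m²/1395)
(-4731177 - 2963768)*(g(1170, 1778) + 1498643) = (-4731177 - 2963768)*((4 + (1/1395)*1170 + (1/1395)*1778²) + 1498643) = -7694945*((4 + 26/31 + (1/1395)*3161284) + 1498643) = -7694945*((4 + 26/31 + 3161284/1395) + 1498643) = -7694945*(3168034/1395 + 1498643) = -7694945*2093775019/1395 = -3222296722715791/279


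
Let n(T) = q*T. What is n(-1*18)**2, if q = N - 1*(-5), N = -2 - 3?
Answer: 0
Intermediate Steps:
N = -5
q = 0 (q = -5 - 1*(-5) = -5 + 5 = 0)
n(T) = 0 (n(T) = 0*T = 0)
n(-1*18)**2 = 0**2 = 0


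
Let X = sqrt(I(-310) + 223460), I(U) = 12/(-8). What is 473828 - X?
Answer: 473828 - sqrt(893834)/2 ≈ 4.7336e+5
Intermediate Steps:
I(U) = -3/2 (I(U) = -1/8*12 = -3/2)
X = sqrt(893834)/2 (X = sqrt(-3/2 + 223460) = sqrt(446917/2) = sqrt(893834)/2 ≈ 472.71)
473828 - X = 473828 - sqrt(893834)/2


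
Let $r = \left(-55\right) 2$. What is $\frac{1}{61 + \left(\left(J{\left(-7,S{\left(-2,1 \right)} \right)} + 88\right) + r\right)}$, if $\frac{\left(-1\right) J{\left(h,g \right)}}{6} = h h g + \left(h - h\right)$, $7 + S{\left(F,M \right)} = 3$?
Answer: $\frac{1}{1215} \approx 0.00082305$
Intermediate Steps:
$S{\left(F,M \right)} = -4$ ($S{\left(F,M \right)} = -7 + 3 = -4$)
$J{\left(h,g \right)} = - 6 g h^{2}$ ($J{\left(h,g \right)} = - 6 \left(h h g + \left(h - h\right)\right) = - 6 \left(h^{2} g + 0\right) = - 6 \left(g h^{2} + 0\right) = - 6 g h^{2}$)
$r = -110$
$\frac{1}{61 + \left(\left(J{\left(-7,S{\left(-2,1 \right)} \right)} + 88\right) + r\right)} = \frac{1}{61 - \left(22 - 1176\right)} = \frac{1}{61 + \left(\left(1176 + 88\right) - 110\right)} = \frac{1}{61 + \left(1264 - 110\right)} = \frac{1}{61 + 1154} = \frac{1}{1215}$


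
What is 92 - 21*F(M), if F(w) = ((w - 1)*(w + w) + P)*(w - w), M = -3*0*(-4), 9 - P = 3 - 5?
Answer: 92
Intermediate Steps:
P = 11 (P = 9 - (3 - 5) = 9 - 1*(-2) = 9 + 2 = 11)
M = 0 (M = 0*(-4) = 0)
F(w) = 0 (F(w) = ((w - 1)*(w + w) + 11)*(w - w) = ((-1 + w)*(2*w) + 11)*0 = (2*w*(-1 + w) + 11)*0 = (11 + 2*w*(-1 + w))*0 = 0)
92 - 21*F(M) = 92 - 21*0 = 92 + 0 = 92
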